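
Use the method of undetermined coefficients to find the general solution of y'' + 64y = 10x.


Homogeneous: r² + 64 = 0 ⇒ r = ±8i, y_h = C₁cos(8x) + C₂sin(8x).
Polynomial forcing; try y_p = Ax + B. Then y_p'' + 64 y_p = 64(Ax + B) = 10x, so B = 0 and A = 5/32.
General solution: y = C₁cos(8x) + C₂sin(8x) + (5/32)x.


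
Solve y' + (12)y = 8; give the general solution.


P(x) = 12, Q(x) = 8; integrating factor μ = e^(12x).
(μ y)' = 8e^(12x) ⇒ μ y = (2/3)e^(12x) + C.
Divide by μ: y = 2/3 + Ce^(-12x).


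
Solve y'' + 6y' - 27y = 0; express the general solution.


Characteristic equation: r² + 6r - 27 = 0.
Factor: (r + 9)(r - 3) = 0 ⇒ r = -9, 3 (distinct real).
General solution: y = C₁e^(-9x) + C₂e^(3x).


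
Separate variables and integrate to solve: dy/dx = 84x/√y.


Separate: √y dy = 84x dx.
Integrate: (2/3)y^(3/2) = 42x² + C.


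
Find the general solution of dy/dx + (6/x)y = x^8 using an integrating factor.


P(x) = 6/x ⇒ μ = x^6.
(x^6 y)' = x^14 ⇒ x^6 y = x^15/(15) + C.
Solve for y: y = (1/15)x^9 + C/x^6.


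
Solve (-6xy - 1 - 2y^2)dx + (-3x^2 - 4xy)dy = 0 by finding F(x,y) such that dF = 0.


Check exactness: ∂M/∂y = -6x - 4y and ∂N/∂x = -6x - 4y; equal, so the equation is exact.
Integrate M with respect to x (treating y as constant): ∫M dx = -3x^2y - x - 2xy^2 + h(y).
Differentiate w.r.t. y and set equal to N: all terms match, so h'(y) = 0 and h is a constant absorbed into C.
General solution: -3x^2y - x - 2xy^2 = C.


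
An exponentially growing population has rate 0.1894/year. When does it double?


Exponential growth: P(t) = P₀ e^(0.1894t). Set P(t)/P₀ = 2: e^(0.1894t) = 2.
Solve: t = ln(2)/0.1894 ≈ 3.66 years.


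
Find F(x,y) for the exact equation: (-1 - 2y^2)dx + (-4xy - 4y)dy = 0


Check exactness: ∂M/∂y = -4y and ∂N/∂x = -4y; equal, so the equation is exact.
Integrate M with respect to x (treating y as constant): ∫M dx = -x - 2xy^2 + h(y).
Differentiate w.r.t. y and set equal to N: the x-dependent terms already match, leaving h'(y) = -4y. Integrate: h(y) = -2y^2.
So F(x,y) = -x - 2xy^2 - 2y^2.
General solution: -x - 2xy^2 - 2y^2 = C.


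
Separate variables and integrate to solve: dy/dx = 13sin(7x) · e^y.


Separate: e^(-y) dy = 13sin(7x) dx.
Integrate: -e^(-y) = -(13/7)cos(7x) + C₀.
Rearrange: e^(-y) = (13/7)cos(7x) + C.


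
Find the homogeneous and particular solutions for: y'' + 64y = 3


Homogeneous part: r² + 64 = 0 ⇒ r = ±8i, so y_h = C₁cos(8x) + C₂sin(8x).
Try constant y_p = A; plug in: 64A = 3 ⇒ A = 3/64.
General solution: y = C₁cos(8x) + C₂sin(8x) + 3/64.


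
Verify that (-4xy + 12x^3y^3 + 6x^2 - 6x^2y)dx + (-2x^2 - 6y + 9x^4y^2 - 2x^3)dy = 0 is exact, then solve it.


Check exactness: ∂M/∂y = -4x + 36x^3y^2 - 6x^2 and ∂N/∂x = -4x + 36x^3y^2 - 6x^2; equal, so the equation is exact.
Integrate M with respect to x (treating y as constant): ∫M dx = -2x^2y + 3x^4y^3 + 2x^3 - 2x^3y + h(y).
Differentiate w.r.t. y and set equal to N: the x-dependent terms already match, leaving h'(y) = -6y. Integrate: h(y) = -3y^2.
So F(x,y) = -2x^2y - 3y^2 + 3x^4y^3 + 2x^3 - 2x^3y.
General solution: -2x^2y - 3y^2 + 3x^4y^3 + 2x^3 - 2x^3y = C.


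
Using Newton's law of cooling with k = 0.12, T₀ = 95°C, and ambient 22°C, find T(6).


Newton's law: dT/dt = -k(T - T_a) has solution T(t) = T_a + (T₀ - T_a)e^(-kt).
Plug in T_a = 22, T₀ = 95, k = 0.12, t = 6: T(6) = 22 + (73)e^(-0.72) ≈ 57.5°C.


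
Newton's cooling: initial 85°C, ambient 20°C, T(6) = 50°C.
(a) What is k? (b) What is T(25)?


Newton's law: T(t) = T_a + (T₀ - T_a)e^(-kt).
(a) Use T(6) = 50: (50 - 20)/(85 - 20) = e^(-k·6), so k = -ln(0.462)/6 ≈ 0.1289.
(b) Apply k to t = 25: T(25) = 20 + (65)e^(-3.222) ≈ 22.6°C.


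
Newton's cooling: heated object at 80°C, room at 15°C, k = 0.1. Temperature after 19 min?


Newton's law: dT/dt = -k(T - T_a) has solution T(t) = T_a + (T₀ - T_a)e^(-kt).
Plug in T_a = 15, T₀ = 80, k = 0.1, t = 19: T(19) = 15 + (65)e^(-1.90) ≈ 24.7°C.


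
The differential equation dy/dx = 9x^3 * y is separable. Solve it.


Separate variables: dy/y = 9x^3 dx.
Integrate: ln|y| = (9/4)x^4 + C₀.
Exponentiate: y = Ce^((9/4)x^4).


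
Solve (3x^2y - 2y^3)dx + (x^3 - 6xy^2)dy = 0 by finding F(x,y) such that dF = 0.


Check exactness: ∂M/∂y = 3x^2 - 6y^2 and ∂N/∂x = 3x^2 - 6y^2; equal, so the equation is exact.
Integrate M with respect to x (treating y as constant): ∫M dx = x^3y - 2xy^3 + h(y).
Differentiate w.r.t. y and set equal to N: all terms match, so h'(y) = 0 and h is a constant absorbed into C.
General solution: x^3y - 2xy^3 = C.


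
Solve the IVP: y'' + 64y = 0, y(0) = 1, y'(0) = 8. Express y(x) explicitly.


Characteristic roots of r² + 64 = 0 are ±8i, so y = C₁cos(8x) + C₂sin(8x).
Apply y(0) = 1: C₁ = 1. Differentiate and apply y'(0) = 8: 8·C₂ = 8, so C₂ = 1.
Particular solution: y = cos(8x) + sin(8x).


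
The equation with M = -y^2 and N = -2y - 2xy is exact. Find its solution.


Check exactness: ∂M/∂y = -2y and ∂N/∂x = -2y; equal, so the equation is exact.
Integrate M with respect to x (treating y as constant): ∫M dx = -xy^2 + h(y).
Differentiate w.r.t. y and set equal to N: the x-dependent terms already match, leaving h'(y) = -2y. Integrate: h(y) = -y^2.
So F(x,y) = -y^2 - xy^2.
General solution: -y^2 - xy^2 = C.


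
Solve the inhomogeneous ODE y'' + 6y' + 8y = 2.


Characteristic roots of r² + 6r + 8 = 0 are -2, -4.
y_h = C₁e^(-2x) + C₂e^(-4x).
Constant forcing; try y_p = A. Then 8A = 2 ⇒ A = 1/4.
General solution: y = C₁e^(-2x) + C₂e^(-4x) + 1/4.


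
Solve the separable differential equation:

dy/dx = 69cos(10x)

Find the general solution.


g(y) = 1, so integrate directly: y = ∫ 69cos(10x) dx = (69/10)sin(10x) + C.


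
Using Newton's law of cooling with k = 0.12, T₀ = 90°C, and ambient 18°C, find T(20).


Newton's law: dT/dt = -k(T - T_a) has solution T(t) = T_a + (T₀ - T_a)e^(-kt).
Plug in T_a = 18, T₀ = 90, k = 0.12, t = 20: T(20) = 18 + (72)e^(-2.40) ≈ 24.5°C.


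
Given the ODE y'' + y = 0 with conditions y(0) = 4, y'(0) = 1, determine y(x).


Characteristic roots of r² + 1 = 0 are ±1i, so y = C₁cos(x) + C₂sin(x).
Apply y(0) = 4: C₁ = 4. Differentiate and apply y'(0) = 1: 1·C₂ = 1, so C₂ = 1.
Particular solution: y = 4cos(x) + sin(x).


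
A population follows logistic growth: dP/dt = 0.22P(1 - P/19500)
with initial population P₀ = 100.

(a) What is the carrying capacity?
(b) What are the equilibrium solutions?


Logistic ODE dP/dt = 0.22P(1 - P/19500) has equilibria where dP/dt = 0, i.e. P = 0 or P = 19500.
The coefficient (1 - P/K) = 0 when P = K, identifying K = 19500 as the carrying capacity.
(a) K = 19500; (b) equilibria P = 0 and P = 19500.


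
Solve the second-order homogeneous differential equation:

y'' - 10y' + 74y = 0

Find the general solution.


Characteristic equation: r² - 10r + 74 = 0.
Discriminant is negative; roots r = 5 ± 7i (complex conjugate pair).
General solution uses e^(α x)(C₁ cos(β x) + C₂ sin(β x)): y = e^(5x)(C₁cos(7x) + C₂sin(7x)).


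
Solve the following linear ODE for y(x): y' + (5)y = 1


P(x) = 5, Q(x) = 1; integrating factor μ = e^(5x).
(μ y)' = e^(5x) ⇒ μ y = (1/5)e^(5x) + C.
Divide by μ: y = 1/5 + Ce^(-5x).


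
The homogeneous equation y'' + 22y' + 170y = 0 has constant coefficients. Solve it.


Characteristic equation: r² + 22r + 170 = 0.
Discriminant is negative; roots r = -11 ± 7i (complex conjugate pair).
General solution uses e^(α x)(C₁ cos(β x) + C₂ sin(β x)): y = e^(-11x)(C₁cos(7x) + C₂sin(7x)).


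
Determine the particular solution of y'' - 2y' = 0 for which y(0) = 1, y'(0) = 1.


Characteristic roots of r² - 2r = 0 are 2, 0.
General solution y = c₁ e^(2x) + c₂.
Apply y(0) = 1: c₁ + c₂ = 1. Apply y'(0) = 1: 2 c₁ + 0 c₂ = 1.
Solve: c₁ = 1/2, c₂ = 1/2.
Particular solution: y = (1/2)e^(2x) + 1/2.


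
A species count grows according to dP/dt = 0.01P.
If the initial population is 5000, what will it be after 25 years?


The ODE dP/dt = 0.01P has solution P(t) = P(0)e^(0.01t).
Substitute P(0) = 5000 and t = 25: P(25) = 5000 e^(0.25) ≈ 6420.


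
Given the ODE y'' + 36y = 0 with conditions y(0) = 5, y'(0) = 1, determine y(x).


Characteristic roots of r² + 36 = 0 are ±6i, so y = C₁cos(6x) + C₂sin(6x).
Apply y(0) = 5: C₁ = 5. Differentiate and apply y'(0) = 1: 6·C₂ = 1, so C₂ = 1/6.
Particular solution: y = 5cos(6x) + (1/6)sin(6x).


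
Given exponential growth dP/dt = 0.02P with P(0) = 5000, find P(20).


The ODE dP/dt = 0.02P has solution P(t) = P(0)e^(0.02t).
Substitute P(0) = 5000 and t = 20: P(20) = 5000 e^(0.40) ≈ 7459.


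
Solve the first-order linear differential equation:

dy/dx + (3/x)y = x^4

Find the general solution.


P(x) = 3/x ⇒ μ = x^3.
(x^3 y)' = x^7 ⇒ x^3 y = x^8/(8) + C.
Solve for y: y = (1/8)x^5 + C/x^3.


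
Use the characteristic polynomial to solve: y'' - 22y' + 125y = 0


Characteristic equation: r² - 22r + 125 = 0.
Discriminant is negative; roots r = 11 ± 2i (complex conjugate pair).
General solution uses e^(α x)(C₁ cos(β x) + C₂ sin(β x)): y = e^(11x)(C₁cos(2x) + C₂sin(2x)).


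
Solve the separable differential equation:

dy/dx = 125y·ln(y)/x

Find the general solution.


Separate: dy/[y ln(y)] = 125 dx/x.
Substitute u = ln(y): du/u = 125 dx/x.
Integrate: ln|ln(y)| = 125ln|x| + C₀, hence ln(y) = C·x^125.


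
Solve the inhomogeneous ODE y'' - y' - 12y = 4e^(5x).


Characteristic roots of r² - r - 12 = 0 are -3, 4.
y_h = C₁e^(-3x) + C₂e^(4x).
Forcing exponent 5 is not a characteristic root; try y_p = Ae^(5x).
Substitute: A·(25 + (-1)·5 + (-12)) = A·8 = 4, so A = 1/2.
General solution: y = C₁e^(-3x) + C₂e^(4x) + (1/2)e^(5x).


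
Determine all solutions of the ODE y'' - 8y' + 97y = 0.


Characteristic equation: r² - 8r + 97 = 0.
Discriminant is negative; roots r = 4 ± 9i (complex conjugate pair).
General solution uses e^(α x)(C₁ cos(β x) + C₂ sin(β x)): y = e^(4x)(C₁cos(9x) + C₂sin(9x)).


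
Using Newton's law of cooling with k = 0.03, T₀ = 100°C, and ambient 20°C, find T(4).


Newton's law: dT/dt = -k(T - T_a) has solution T(t) = T_a + (T₀ - T_a)e^(-kt).
Plug in T_a = 20, T₀ = 100, k = 0.03, t = 4: T(4) = 20 + (80)e^(-0.12) ≈ 91.0°C.


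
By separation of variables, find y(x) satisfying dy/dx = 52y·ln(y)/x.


Separate: dy/[y ln(y)] = 52 dx/x.
Substitute u = ln(y): du/u = 52 dx/x.
Integrate: ln|ln(y)| = 52ln|x| + C₀, hence ln(y) = C·x^52.


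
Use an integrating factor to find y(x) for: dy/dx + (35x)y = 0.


P(x) = 35x ⇒ μ = e^((35/2)x²).
Q(x) = 0 so μ y is constant: y = Ce^(-(35/2)x²).


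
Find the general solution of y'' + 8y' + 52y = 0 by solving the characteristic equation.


Characteristic equation: r² + 8r + 52 = 0.
Discriminant is negative; roots r = -4 ± 6i (complex conjugate pair).
General solution uses e^(α x)(C₁ cos(β x) + C₂ sin(β x)): y = e^(-4x)(C₁cos(6x) + C₂sin(6x)).


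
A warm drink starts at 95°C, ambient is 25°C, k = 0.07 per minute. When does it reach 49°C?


From T(t) = T_a + (T₀ - T_a)e^(-kt), set T(t) = 49:
(49 - 25) / (95 - 25) = e^(-0.07t), so t = -ln(0.343)/0.07 ≈ 15.3 minutes.


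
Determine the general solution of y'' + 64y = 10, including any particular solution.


Homogeneous part: r² + 64 = 0 ⇒ r = ±8i, so y_h = C₁cos(8x) + C₂sin(8x).
Try constant y_p = A; plug in: 64A = 10 ⇒ A = 5/32.
General solution: y = C₁cos(8x) + C₂sin(8x) + 5/32.


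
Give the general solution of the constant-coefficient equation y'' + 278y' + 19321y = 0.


Characteristic equation: r² + 278r + 19321 = 0, i.e. (r + 139)² = 0.
Repeated root r = -139; include an x factor for the second linearly independent solution.
General solution: y = (C₁ + C₂x)e^(-139x).


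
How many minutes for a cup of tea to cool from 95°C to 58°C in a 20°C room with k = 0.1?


From T(t) = T_a + (T₀ - T_a)e^(-kt), set T(t) = 58:
(58 - 20) / (95 - 20) = e^(-0.1t), so t = -ln(0.507)/0.1 ≈ 6.8 minutes.


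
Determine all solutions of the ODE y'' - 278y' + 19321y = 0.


Characteristic equation: r² - 278r + 19321 = 0, i.e. (r - 139)² = 0.
Repeated root r = 139; include an x factor for the second linearly independent solution.
General solution: y = (C₁ + C₂x)e^(139x).


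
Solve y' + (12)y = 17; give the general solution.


P(x) = 12, Q(x) = 17; integrating factor μ = e^(12x).
(μ y)' = 17e^(12x) ⇒ μ y = (17/12)e^(12x) + C.
Divide by μ: y = 17/12 + Ce^(-12x).


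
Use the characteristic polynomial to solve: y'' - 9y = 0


Characteristic equation: r² - 9 = 0.
Factor: (r - 3)(r + 3) = 0 ⇒ r = 3, -3 (distinct real).
General solution: y = C₁e^(3x) + C₂e^(-3x).


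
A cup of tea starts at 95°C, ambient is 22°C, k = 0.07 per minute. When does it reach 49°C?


From T(t) = T_a + (T₀ - T_a)e^(-kt), set T(t) = 49:
(49 - 22) / (95 - 22) = e^(-0.07t), so t = -ln(0.370)/0.07 ≈ 14.2 minutes.


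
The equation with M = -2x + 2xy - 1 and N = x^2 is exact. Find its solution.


Check exactness: ∂M/∂y = 2x and ∂N/∂x = 2x; equal, so the equation is exact.
Integrate M with respect to x (treating y as constant): ∫M dx = -x^2 + x^2y - x + h(y).
Differentiate w.r.t. y and set equal to N: all terms match, so h'(y) = 0 and h is a constant absorbed into C.
General solution: -x^2 + x^2y - x = C.


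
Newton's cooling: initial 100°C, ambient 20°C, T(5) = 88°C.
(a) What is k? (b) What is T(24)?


Newton's law: T(t) = T_a + (T₀ - T_a)e^(-kt).
(a) Use T(5) = 88: (88 - 20)/(100 - 20) = e^(-k·5), so k = -ln(0.850)/5 ≈ 0.0325.
(b) Apply k to t = 24: T(24) = 20 + (80)e^(-0.780) ≈ 56.7°C.


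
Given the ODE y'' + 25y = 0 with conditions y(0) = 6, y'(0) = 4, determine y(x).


Characteristic roots of r² + 25 = 0 are ±5i, so y = C₁cos(5x) + C₂sin(5x).
Apply y(0) = 6: C₁ = 6. Differentiate and apply y'(0) = 4: 5·C₂ = 4, so C₂ = 4/5.
Particular solution: y = 6cos(5x) + (4/5)sin(5x).


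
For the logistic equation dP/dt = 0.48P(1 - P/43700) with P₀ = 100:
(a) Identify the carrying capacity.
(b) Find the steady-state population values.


Logistic ODE dP/dt = 0.48P(1 - P/43700) has equilibria where dP/dt = 0, i.e. P = 0 or P = 43700.
The coefficient (1 - P/K) = 0 when P = K, identifying K = 43700 as the carrying capacity.
(a) K = 43700; (b) equilibria P = 0 and P = 43700.


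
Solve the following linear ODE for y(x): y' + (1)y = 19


P(x) = 1, Q(x) = 19; integrating factor μ = e^(x).
(μ y)' = 19e^(x) ⇒ μ y = 19e^(x) + C.
Divide by μ: y = 19 + Ce^(-x).


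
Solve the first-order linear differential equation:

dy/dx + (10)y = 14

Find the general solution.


P(x) = 10, Q(x) = 14; integrating factor μ = e^(10x).
(μ y)' = 14e^(10x) ⇒ μ y = (7/5)e^(10x) + C.
Divide by μ: y = 7/5 + Ce^(-10x).


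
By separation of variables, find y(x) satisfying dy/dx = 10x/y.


Separate variables: y dy = 10x dx.
Integrate both sides: y²/2 = 5x^2 + C₀.
Multiply by 2: y² = 10x^2 + C.


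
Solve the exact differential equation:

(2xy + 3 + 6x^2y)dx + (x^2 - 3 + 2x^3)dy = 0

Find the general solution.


Check exactness: ∂M/∂y = 2x + 6x^2 and ∂N/∂x = 2x + 6x^2; equal, so the equation is exact.
Integrate M with respect to x (treating y as constant): ∫M dx = x^2y + 3x + 2x^3y + h(y).
Differentiate w.r.t. y and set equal to N: the x-dependent terms already match, leaving h'(y) = -3. Integrate: h(y) = -3y.
So F(x,y) = x^2y + 3x - 3y + 2x^3y.
General solution: x^2y + 3x - 3y + 2x^3y = C.


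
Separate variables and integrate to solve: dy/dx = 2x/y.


Separate variables: y dy = 2x dx.
Integrate both sides: y²/2 = x^2 + C₀.
Multiply by 2: y² = 2x^2 + C.


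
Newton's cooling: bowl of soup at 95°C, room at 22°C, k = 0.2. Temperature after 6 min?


Newton's law: dT/dt = -k(T - T_a) has solution T(t) = T_a + (T₀ - T_a)e^(-kt).
Plug in T_a = 22, T₀ = 95, k = 0.2, t = 6: T(6) = 22 + (73)e^(-1.20) ≈ 44.0°C.


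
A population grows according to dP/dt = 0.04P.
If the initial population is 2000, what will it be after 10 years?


The ODE dP/dt = 0.04P has solution P(t) = P(0)e^(0.04t).
Substitute P(0) = 2000 and t = 10: P(10) = 2000 e^(0.40) ≈ 2984.


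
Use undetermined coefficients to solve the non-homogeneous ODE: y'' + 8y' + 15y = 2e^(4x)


Characteristic roots of r² + 8r + 15 = 0 are -5, -3.
y_h = C₁e^(-5x) + C₂e^(-3x).
Forcing exponent 4 is not a characteristic root; try y_p = Ae^(4x).
Substitute: A·(16 + (8)·4 + (15)) = A·63 = 2, so A = 2/63.
General solution: y = C₁e^(-5x) + C₂e^(-3x) + (2/63)e^(4x).


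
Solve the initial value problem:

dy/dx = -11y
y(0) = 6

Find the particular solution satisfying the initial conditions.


General solution of y' = -11y is y = Ce^(-11x).
Apply y(0) = 6: C = 6.
Particular solution: y = 6e^(-11x).


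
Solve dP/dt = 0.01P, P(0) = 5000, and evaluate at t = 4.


The ODE dP/dt = 0.01P has solution P(t) = P(0)e^(0.01t).
Substitute P(0) = 5000 and t = 4: P(4) = 5000 e^(0.04) ≈ 5204.


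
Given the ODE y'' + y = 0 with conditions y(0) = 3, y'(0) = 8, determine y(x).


Characteristic roots of r² + 1 = 0 are ±1i, so y = C₁cos(x) + C₂sin(x).
Apply y(0) = 3: C₁ = 3. Differentiate and apply y'(0) = 8: 1·C₂ = 8, so C₂ = 8.
Particular solution: y = 3cos(x) + 8sin(x).


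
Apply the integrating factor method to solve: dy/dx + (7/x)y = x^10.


P(x) = 7/x ⇒ μ = x^7.
(x^7 y)' = x^7·x^10 = x^17.
Integrate: x^7 y = x^18/(18) + C.
Solve for y: y = (1/18)x^11 + C/x^7.


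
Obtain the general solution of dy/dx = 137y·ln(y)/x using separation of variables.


Separate: dy/[y ln(y)] = 137 dx/x.
Substitute u = ln(y): du/u = 137 dx/x.
Integrate: ln|ln(y)| = 137ln|x| + C₀, hence ln(y) = C·x^137.


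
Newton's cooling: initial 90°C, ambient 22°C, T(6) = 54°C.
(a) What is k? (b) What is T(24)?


Newton's law: T(t) = T_a + (T₀ - T_a)e^(-kt).
(a) Use T(6) = 54: (54 - 22)/(90 - 22) = e^(-k·6), so k = -ln(0.471)/6 ≈ 0.1256.
(b) Apply k to t = 24: T(24) = 22 + (68)e^(-3.015) ≈ 25.3°C.


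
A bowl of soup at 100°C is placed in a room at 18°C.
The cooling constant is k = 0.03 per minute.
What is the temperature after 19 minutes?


Newton's law: dT/dt = -k(T - T_a) has solution T(t) = T_a + (T₀ - T_a)e^(-kt).
Plug in T_a = 18, T₀ = 100, k = 0.03, t = 19: T(19) = 18 + (82)e^(-0.57) ≈ 64.4°C.


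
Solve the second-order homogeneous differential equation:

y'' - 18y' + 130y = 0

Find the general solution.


Characteristic equation: r² - 18r + 130 = 0.
Discriminant is negative; roots r = 9 ± 7i (complex conjugate pair).
General solution uses e^(α x)(C₁ cos(β x) + C₂ sin(β x)): y = e^(9x)(C₁cos(7x) + C₂sin(7x)).


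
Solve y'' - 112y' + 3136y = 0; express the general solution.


Characteristic equation: r² - 112r + 3136 = 0, i.e. (r - 56)² = 0.
Repeated root r = 56; include an x factor for the second linearly independent solution.
General solution: y = (C₁ + C₂x)e^(56x).


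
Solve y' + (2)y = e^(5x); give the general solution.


P(x) = 2 ⇒ μ = e^(2x).
(μ y)' = e^(7x) ⇒ μ y = e^(7x)/7 + C.
Divide by μ: y = (1/7)e^(5x) + Ce^(-2x).


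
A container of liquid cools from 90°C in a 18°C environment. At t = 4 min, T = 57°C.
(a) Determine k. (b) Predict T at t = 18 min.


Newton's law: T(t) = T_a + (T₀ - T_a)e^(-kt).
(a) Use T(4) = 57: (57 - 18)/(90 - 18) = e^(-k·4), so k = -ln(0.542)/4 ≈ 0.1533.
(b) Apply k to t = 18: T(18) = 18 + (72)e^(-2.759) ≈ 22.6°C.


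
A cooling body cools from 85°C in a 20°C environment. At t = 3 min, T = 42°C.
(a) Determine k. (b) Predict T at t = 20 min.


Newton's law: T(t) = T_a + (T₀ - T_a)e^(-kt).
(a) Use T(3) = 42: (42 - 20)/(85 - 20) = e^(-k·3), so k = -ln(0.338)/3 ≈ 0.3611.
(b) Apply k to t = 20: T(20) = 20 + (65)e^(-7.222) ≈ 20.0°C.


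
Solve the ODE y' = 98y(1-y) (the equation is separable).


Separate: dy/[y(1-y)] = 98 dx.
Partial fractions: 1/[y(1-y)] = 1/y + 1/(1-y).
Integrate: ln|y/(1-y)| = 98x + C₀.
Solve for y: y = 1/(1 + Ce^(-98x)).


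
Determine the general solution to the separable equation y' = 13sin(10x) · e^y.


Separate: e^(-y) dy = 13sin(10x) dx.
Integrate: -e^(-y) = -(13/10)cos(10x) + C₀.
Rearrange: e^(-y) = (13/10)cos(10x) + C.


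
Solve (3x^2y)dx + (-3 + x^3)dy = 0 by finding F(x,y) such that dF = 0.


Check exactness: ∂M/∂y = 3x^2 and ∂N/∂x = 3x^2; equal, so the equation is exact.
Integrate M with respect to x (treating y as constant): ∫M dx = x^3y + h(y).
Differentiate w.r.t. y and set equal to N: the x-dependent terms already match, leaving h'(y) = -3. Integrate: h(y) = -3y.
So F(x,y) = -3y + x^3y.
General solution: -3y + x^3y = C.


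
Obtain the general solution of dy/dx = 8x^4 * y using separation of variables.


Separate variables: dy/y = 8x^4 dx.
Integrate: ln|y| = (8/5)x^5 + C₀.
Exponentiate: y = Ce^((8/5)x^5).


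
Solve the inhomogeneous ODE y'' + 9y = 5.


Homogeneous part: r² + 9 = 0 ⇒ r = ±3i, so y_h = C₁cos(3x) + C₂sin(3x).
Try constant y_p = A; plug in: 9A = 5 ⇒ A = 5/9.
General solution: y = C₁cos(3x) + C₂sin(3x) + 5/9.


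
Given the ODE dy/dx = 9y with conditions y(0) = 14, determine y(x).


General solution of y' = 9y is y = Ce^(9x).
Apply y(0) = 14: C = 14.
Particular solution: y = 14e^(9x).


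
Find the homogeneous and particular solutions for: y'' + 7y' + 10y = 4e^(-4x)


Characteristic roots of r² + 7r + 10 = 0 are -5, -2.
y_h = C₁e^(-5x) + C₂e^(-2x).
Forcing exponent -4 is not a characteristic root; try y_p = Ae^(-4x).
Substitute: A·(16 + (7)·-4 + (10)) = A·-2 = 4, so A = -2.
General solution: y = C₁e^(-5x) + C₂e^(-2x) - 2e^(-4x).


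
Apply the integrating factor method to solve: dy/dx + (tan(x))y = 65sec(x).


P(x) = tan(x) ⇒ μ = e^(∫tan(x)dx) = sec(x).
(sec(x) y)' = 65sec²(x) ⇒ sec(x) y = 65tan(x) + C.
Multiply by cos(x): y = 65sin(x) + C·cos(x).


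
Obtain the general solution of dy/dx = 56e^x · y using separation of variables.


Separate variables: dy/y = 56e^x dx.
Integrate: ln|y| = 56e^x + C₀.
Exponentiate: y = Ce^(56e^x).


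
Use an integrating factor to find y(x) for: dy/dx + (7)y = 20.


P(x) = 7, Q(x) = 20; integrating factor μ = e^(7x).
(μ y)' = 20e^(7x) ⇒ μ y = (20/7)e^(7x) + C.
Divide by μ: y = 20/7 + Ce^(-7x).


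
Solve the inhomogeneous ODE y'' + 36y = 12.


Homogeneous part: r² + 36 = 0 ⇒ r = ±6i, so y_h = C₁cos(6x) + C₂sin(6x).
Try constant y_p = A; plug in: 36A = 12 ⇒ A = 1/3.
General solution: y = C₁cos(6x) + C₂sin(6x) + 1/3.


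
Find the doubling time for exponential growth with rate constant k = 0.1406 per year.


Exponential growth: P(t) = P₀ e^(0.1406t). Set P(t)/P₀ = 2: e^(0.1406t) = 2.
Solve: t = ln(2)/0.1406 ≈ 4.93 years.


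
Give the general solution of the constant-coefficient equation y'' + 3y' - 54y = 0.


Characteristic equation: r² + 3r - 54 = 0.
Factor: (r + 9)(r - 6) = 0 ⇒ r = -9, 6 (distinct real).
General solution: y = C₁e^(-9x) + C₂e^(6x).


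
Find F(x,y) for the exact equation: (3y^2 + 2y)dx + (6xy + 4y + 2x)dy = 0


Check exactness: ∂M/∂y = 6y + 2 and ∂N/∂x = 6y + 2; equal, so the equation is exact.
Integrate M with respect to x (treating y as constant): ∫M dx = 3xy^2 + 2xy + h(y).
Differentiate w.r.t. y and set equal to N: the x-dependent terms already match, leaving h'(y) = 4y. Integrate: h(y) = 2y^2.
So F(x,y) = 3xy^2 + 2y^2 + 2xy.
General solution: 3xy^2 + 2y^2 + 2xy = C.


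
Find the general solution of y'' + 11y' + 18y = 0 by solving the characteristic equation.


Characteristic equation: r² + 11r + 18 = 0.
Factor: (r + 2)(r + 9) = 0 ⇒ r = -2, -9 (distinct real).
General solution: y = C₁e^(-2x) + C₂e^(-9x).


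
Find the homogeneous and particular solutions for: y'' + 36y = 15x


Homogeneous: r² + 36 = 0 ⇒ r = ±6i, y_h = C₁cos(6x) + C₂sin(6x).
Polynomial forcing; try y_p = Ax + B. Then y_p'' + 36 y_p = 36(Ax + B) = 15x, so B = 0 and A = 5/12.
General solution: y = C₁cos(6x) + C₂sin(6x) + (5/12)x.


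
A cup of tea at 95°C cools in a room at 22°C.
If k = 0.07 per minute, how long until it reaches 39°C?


From T(t) = T_a + (T₀ - T_a)e^(-kt), set T(t) = 39:
(39 - 22) / (95 - 22) = e^(-0.07t), so t = -ln(0.233)/0.07 ≈ 20.8 minutes.


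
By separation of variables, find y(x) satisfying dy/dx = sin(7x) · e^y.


Separate: e^(-y) dy = sin(7x) dx.
Integrate: -e^(-y) = -(1/7)cos(7x) + C₀.
Rearrange: e^(-y) = (1/7)cos(7x) + C.


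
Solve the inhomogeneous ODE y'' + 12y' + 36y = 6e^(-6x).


Characteristic polynomial (r + 6)² = 0; repeated root r = -6.
y_h = (C₁ + C₂x)e^(-6x). Forcing matches the repeated root (resonance), so try y_p = Ax² e^(-6x).
Substitute and solve for A: 2A = 6, so A = 3.
General solution: y = (C₁ + C₂x + 3x²)e^(-6x).


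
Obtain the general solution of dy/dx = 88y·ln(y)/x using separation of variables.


Separate: dy/[y ln(y)] = 88 dx/x.
Substitute u = ln(y): du/u = 88 dx/x.
Integrate: ln|ln(y)| = 88ln|x| + C₀, hence ln(y) = C·x^88.


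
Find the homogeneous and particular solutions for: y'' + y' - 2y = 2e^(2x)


Characteristic roots of r² + r - 2 = 0 are -2, 1.
y_h = C₁e^(-2x) + C₂e^(x).
Forcing exponent 2 is not a characteristic root; try y_p = Ae^(2x).
Substitute: A·(4 + (1)·2 + (-2)) = A·4 = 2, so A = 1/2.
General solution: y = C₁e^(-2x) + C₂e^(x) + (1/2)e^(2x).


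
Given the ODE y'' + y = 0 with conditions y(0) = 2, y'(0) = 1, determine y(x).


Characteristic roots of r² + 1 = 0 are ±1i, so y = C₁cos(x) + C₂sin(x).
Apply y(0) = 2: C₁ = 2. Differentiate and apply y'(0) = 1: 1·C₂ = 1, so C₂ = 1.
Particular solution: y = 2cos(x) + sin(x).


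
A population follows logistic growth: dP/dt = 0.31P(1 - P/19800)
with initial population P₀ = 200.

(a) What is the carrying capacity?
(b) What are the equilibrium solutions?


Logistic ODE dP/dt = 0.31P(1 - P/19800) has equilibria where dP/dt = 0, i.e. P = 0 or P = 19800.
The coefficient (1 - P/K) = 0 when P = K, identifying K = 19800 as the carrying capacity.
(a) K = 19800; (b) equilibria P = 0 and P = 19800.


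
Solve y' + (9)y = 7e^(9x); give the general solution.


P(x) = 9 ⇒ μ = e^(9x).
(μ y)' = 7e^(18x) ⇒ μ y = (7/18)e^(18x) + C.
Divide by μ: y = (7/18)e^(9x) + Ce^(-9x).


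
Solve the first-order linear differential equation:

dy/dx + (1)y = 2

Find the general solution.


P(x) = 1, Q(x) = 2; integrating factor μ = e^(x).
(μ y)' = 2e^(x) ⇒ μ y = 2e^(x) + C.
Divide by μ: y = 2 + Ce^(-x).


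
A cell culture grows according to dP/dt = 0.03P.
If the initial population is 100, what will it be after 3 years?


The ODE dP/dt = 0.03P has solution P(t) = P(0)e^(0.03t).
Substitute P(0) = 100 and t = 3: P(3) = 100 e^(0.09) ≈ 109.


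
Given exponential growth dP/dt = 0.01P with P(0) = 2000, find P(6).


The ODE dP/dt = 0.01P has solution P(t) = P(0)e^(0.01t).
Substitute P(0) = 2000 and t = 6: P(6) = 2000 e^(0.06) ≈ 2124.


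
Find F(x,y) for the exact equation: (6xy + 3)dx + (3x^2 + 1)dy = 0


Check exactness: ∂M/∂y = 6x and ∂N/∂x = 6x; equal, so the equation is exact.
Integrate M with respect to x (treating y as constant): ∫M dx = 3x^2y + 3x + h(y).
Differentiate w.r.t. y and set equal to N: the x-dependent terms already match, leaving h'(y) = 1. Integrate: h(y) = y.
So F(x,y) = 3x^2y + y + 3x.
General solution: 3x^2y + y + 3x = C.


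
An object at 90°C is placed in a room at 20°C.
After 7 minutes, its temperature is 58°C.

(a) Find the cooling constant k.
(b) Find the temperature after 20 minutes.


Newton's law: T(t) = T_a + (T₀ - T_a)e^(-kt).
(a) Use T(7) = 58: (58 - 20)/(90 - 20) = e^(-k·7), so k = -ln(0.543)/7 ≈ 0.0873.
(b) Apply k to t = 20: T(20) = 20 + (70)e^(-1.745) ≈ 32.2°C.


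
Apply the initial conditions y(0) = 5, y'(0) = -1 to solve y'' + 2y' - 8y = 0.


Characteristic roots of r² + 2r - 8 = 0 are -4, 2.
General solution y = c₁ e^(-4x) + c₂ e^(2x).
Apply y(0) = 5: c₁ + c₂ = 5. Apply y'(0) = -1: -4 c₁ + 2 c₂ = -1.
Solve: c₁ = 11/6, c₂ = 19/6.
Particular solution: y = (11/6)e^(-4x) + (19/6)e^(2x).


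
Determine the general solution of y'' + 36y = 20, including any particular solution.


Homogeneous part: r² + 36 = 0 ⇒ r = ±6i, so y_h = C₁cos(6x) + C₂sin(6x).
Try constant y_p = A; plug in: 36A = 20 ⇒ A = 5/9.
General solution: y = C₁cos(6x) + C₂sin(6x) + 5/9.


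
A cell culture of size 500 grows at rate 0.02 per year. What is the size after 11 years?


The ODE dP/dt = 0.02P has solution P(t) = P(0)e^(0.02t).
Substitute P(0) = 500 and t = 11: P(11) = 500 e^(0.22) ≈ 623.


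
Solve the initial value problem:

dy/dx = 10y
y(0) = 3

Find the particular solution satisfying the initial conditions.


General solution of y' = 10y is y = Ce^(10x).
Apply y(0) = 3: C = 3.
Particular solution: y = 3e^(10x).


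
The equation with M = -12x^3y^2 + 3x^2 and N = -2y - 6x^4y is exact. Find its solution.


Check exactness: ∂M/∂y = -24x^3y and ∂N/∂x = -24x^3y; equal, so the equation is exact.
Integrate M with respect to x (treating y as constant): ∫M dx = -3x^4y^2 + x^3 + h(y).
Differentiate w.r.t. y and set equal to N: the x-dependent terms already match, leaving h'(y) = -2y. Integrate: h(y) = -y^2.
So F(x,y) = -y^2 - 3x^4y^2 + x^3.
General solution: -y^2 - 3x^4y^2 + x^3 = C.


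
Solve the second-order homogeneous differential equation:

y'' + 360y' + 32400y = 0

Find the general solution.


Characteristic equation: r² + 360r + 32400 = 0, i.e. (r + 180)² = 0.
Repeated root r = -180; include an x factor for the second linearly independent solution.
General solution: y = (C₁ + C₂x)e^(-180x).


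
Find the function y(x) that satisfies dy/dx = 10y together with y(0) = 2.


General solution of y' = 10y is y = Ce^(10x).
Apply y(0) = 2: C = 2.
Particular solution: y = 2e^(10x).


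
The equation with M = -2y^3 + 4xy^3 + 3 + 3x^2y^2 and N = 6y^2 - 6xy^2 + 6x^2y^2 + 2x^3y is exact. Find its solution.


Check exactness: ∂M/∂y = -6y^2 + 12xy^2 + 6x^2y and ∂N/∂x = -6y^2 + 12xy^2 + 6x^2y; equal, so the equation is exact.
Integrate M with respect to x (treating y as constant): ∫M dx = -2xy^3 + 2x^2y^3 + 3x + x^3y^2 + h(y).
Differentiate w.r.t. y and set equal to N: the x-dependent terms already match, leaving h'(y) = 6y^2. Integrate: h(y) = 2y^3.
So F(x,y) = 2y^3 - 2xy^3 + 2x^2y^3 + 3x + x^3y^2.
General solution: 2y^3 - 2xy^3 + 2x^2y^3 + 3x + x^3y^2 = C.


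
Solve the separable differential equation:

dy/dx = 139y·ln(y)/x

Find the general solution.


Separate: dy/[y ln(y)] = 139 dx/x.
Substitute u = ln(y): du/u = 139 dx/x.
Integrate: ln|ln(y)| = 139ln|x| + C₀, hence ln(y) = C·x^139.


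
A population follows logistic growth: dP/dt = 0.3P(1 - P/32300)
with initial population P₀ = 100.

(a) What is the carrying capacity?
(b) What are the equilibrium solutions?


Logistic ODE dP/dt = 0.3P(1 - P/32300) has equilibria where dP/dt = 0, i.e. P = 0 or P = 32300.
The coefficient (1 - P/K) = 0 when P = K, identifying K = 32300 as the carrying capacity.
(a) K = 32300; (b) equilibria P = 0 and P = 32300.


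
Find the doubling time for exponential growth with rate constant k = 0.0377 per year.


Exponential growth: P(t) = P₀ e^(0.0377t). Set P(t)/P₀ = 2: e^(0.0377t) = 2.
Solve: t = ln(2)/0.0377 ≈ 18.39 years.


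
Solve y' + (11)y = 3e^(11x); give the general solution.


P(x) = 11 ⇒ μ = e^(11x).
(μ y)' = 3e^(22x) ⇒ μ y = (3/22)e^(22x) + C.
Divide by μ: y = (3/22)e^(11x) + Ce^(-11x).


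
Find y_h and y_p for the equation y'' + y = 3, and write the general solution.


Homogeneous part: r² + 1 = 0 ⇒ r = ±1i, so y_h = C₁cos(x) + C₂sin(x).
Try constant y_p = A; plug in: 1A = 3 ⇒ A = 3.
General solution: y = C₁cos(x) + C₂sin(x) + 3.


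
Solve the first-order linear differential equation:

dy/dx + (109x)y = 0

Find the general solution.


P(x) = 109x ⇒ μ = e^((109/2)x²).
Q(x) = 0 so μ y is constant: y = Ce^(-(109/2)x²).


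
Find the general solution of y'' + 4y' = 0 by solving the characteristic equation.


Characteristic equation: r² + 4r = 0.
Factor: (r - 0)(r + 4) = 0 ⇒ r = 0, -4 (distinct real).
General solution: y = C₁ + C₂e^(-4x).


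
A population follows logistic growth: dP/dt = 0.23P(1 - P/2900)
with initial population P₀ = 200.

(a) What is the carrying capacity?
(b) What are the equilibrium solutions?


Logistic ODE dP/dt = 0.23P(1 - P/2900) has equilibria where dP/dt = 0, i.e. P = 0 or P = 2900.
The coefficient (1 - P/K) = 0 when P = K, identifying K = 2900 as the carrying capacity.
(a) K = 2900; (b) equilibria P = 0 and P = 2900.


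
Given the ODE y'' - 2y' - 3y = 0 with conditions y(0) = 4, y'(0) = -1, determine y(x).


Characteristic roots of r² - 2r - 3 = 0 are 3, -1.
General solution y = c₁ e^(3x) + c₂ e^(-x).
Apply y(0) = 4: c₁ + c₂ = 4. Apply y'(0) = -1: 3 c₁ - 1 c₂ = -1.
Solve: c₁ = 3/4, c₂ = 13/4.
Particular solution: y = (3/4)e^(3x) + (13/4)e^(-x).


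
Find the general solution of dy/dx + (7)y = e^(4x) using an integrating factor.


P(x) = 7 ⇒ μ = e^(7x).
(μ y)' = e^(11x) ⇒ μ y = e^(11x)/11 + C.
Divide by μ: y = (1/11)e^(4x) + Ce^(-7x).


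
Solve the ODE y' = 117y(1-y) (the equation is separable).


Separate: dy/[y(1-y)] = 117 dx.
Partial fractions: 1/[y(1-y)] = 1/y + 1/(1-y).
Integrate: ln|y/(1-y)| = 117x + C₀.
Solve for y: y = 1/(1 + Ce^(-117x)).


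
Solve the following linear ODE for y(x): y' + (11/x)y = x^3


P(x) = 11/x ⇒ μ = x^11.
(x^11 y)' = x^14 ⇒ x^11 y = x^15/(15) + C.
Solve for y: y = (1/15)x^4 + C/x^11.


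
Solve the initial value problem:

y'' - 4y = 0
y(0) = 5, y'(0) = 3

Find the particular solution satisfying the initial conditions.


Characteristic roots of r² - 4 = 0 are 2, -2.
General solution y = c₁ e^(2x) + c₂ e^(-2x).
Apply y(0) = 5: c₁ + c₂ = 5. Apply y'(0) = 3: 2 c₁ - 2 c₂ = 3.
Solve: c₁ = 13/4, c₂ = 7/4.
Particular solution: y = (13/4)e^(2x) + (7/4)e^(-2x).


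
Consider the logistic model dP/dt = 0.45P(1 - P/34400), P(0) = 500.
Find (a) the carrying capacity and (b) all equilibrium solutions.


Logistic ODE dP/dt = 0.45P(1 - P/34400) has equilibria where dP/dt = 0, i.e. P = 0 or P = 34400.
The coefficient (1 - P/K) = 0 when P = K, identifying K = 34400 as the carrying capacity.
(a) K = 34400; (b) equilibria P = 0 and P = 34400.


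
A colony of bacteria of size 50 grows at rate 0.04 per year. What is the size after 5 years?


The ODE dP/dt = 0.04P has solution P(t) = P(0)e^(0.04t).
Substitute P(0) = 50 and t = 5: P(5) = 50 e^(0.20) ≈ 61.


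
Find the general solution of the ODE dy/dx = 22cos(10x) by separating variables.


g(y) = 1, so integrate directly: y = ∫ 22cos(10x) dx = (11/5)sin(10x) + C.


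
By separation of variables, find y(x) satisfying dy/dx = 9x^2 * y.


Separate variables: dy/y = 9x^2 dx.
Integrate: ln|y| = 3x^3 + C₀.
Exponentiate: y = Ce^(3x^3).


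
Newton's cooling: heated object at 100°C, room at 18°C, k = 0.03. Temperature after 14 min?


Newton's law: dT/dt = -k(T - T_a) has solution T(t) = T_a + (T₀ - T_a)e^(-kt).
Plug in T_a = 18, T₀ = 100, k = 0.03, t = 14: T(14) = 18 + (82)e^(-0.42) ≈ 71.9°C.


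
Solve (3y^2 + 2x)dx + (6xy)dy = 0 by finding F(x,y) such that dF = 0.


Check exactness: ∂M/∂y = 6y and ∂N/∂x = 6y; equal, so the equation is exact.
Integrate M with respect to x (treating y as constant): ∫M dx = 3xy^2 + x^2 + h(y).
Differentiate w.r.t. y and set equal to N: all terms match, so h'(y) = 0 and h is a constant absorbed into C.
General solution: 3xy^2 + x^2 = C.


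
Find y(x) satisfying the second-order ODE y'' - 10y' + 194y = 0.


Characteristic equation: r² - 10r + 194 = 0.
Discriminant is negative; roots r = 5 ± 13i (complex conjugate pair).
General solution uses e^(α x)(C₁ cos(β x) + C₂ sin(β x)): y = e^(5x)(C₁cos(13x) + C₂sin(13x)).


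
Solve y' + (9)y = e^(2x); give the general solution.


P(x) = 9 ⇒ μ = e^(9x).
(μ y)' = e^(11x) ⇒ μ y = e^(11x)/11 + C.
Divide by μ: y = (1/11)e^(2x) + Ce^(-9x).


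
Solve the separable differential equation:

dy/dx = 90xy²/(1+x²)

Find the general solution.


Separate: dy/y² = 90x/(1+x²) dx.
Integrate LHS: ∫ dy/y² = -1/y.
Integrate RHS via u = 1+x²: 45ln(1+x²) + C.
Result: -1/y = 45ln(1+x²) + C.


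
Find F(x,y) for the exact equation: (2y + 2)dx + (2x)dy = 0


Check exactness: ∂M/∂y = 2 and ∂N/∂x = 2; equal, so the equation is exact.
Integrate M with respect to x (treating y as constant): ∫M dx = 2xy + 2x + h(y).
Differentiate w.r.t. y and set equal to N: all terms match, so h'(y) = 0 and h is a constant absorbed into C.
General solution: 2xy + 2x = C.


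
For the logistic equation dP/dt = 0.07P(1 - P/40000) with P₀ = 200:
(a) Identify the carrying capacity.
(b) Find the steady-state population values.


Logistic ODE dP/dt = 0.07P(1 - P/40000) has equilibria where dP/dt = 0, i.e. P = 0 or P = 40000.
The coefficient (1 - P/K) = 0 when P = K, identifying K = 40000 as the carrying capacity.
(a) K = 40000; (b) equilibria P = 0 and P = 40000.


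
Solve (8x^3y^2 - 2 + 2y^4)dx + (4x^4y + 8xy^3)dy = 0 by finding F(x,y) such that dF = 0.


Check exactness: ∂M/∂y = 16x^3y + 8y^3 and ∂N/∂x = 16x^3y + 8y^3; equal, so the equation is exact.
Integrate M with respect to x (treating y as constant): ∫M dx = 2x^4y^2 - 2x + 2xy^4 + h(y).
Differentiate w.r.t. y and set equal to N: all terms match, so h'(y) = 0 and h is a constant absorbed into C.
General solution: 2x^4y^2 - 2x + 2xy^4 = C.


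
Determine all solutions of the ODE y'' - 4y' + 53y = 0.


Characteristic equation: r² - 4r + 53 = 0.
Discriminant is negative; roots r = 2 ± 7i (complex conjugate pair).
General solution uses e^(α x)(C₁ cos(β x) + C₂ sin(β x)): y = e^(2x)(C₁cos(7x) + C₂sin(7x)).


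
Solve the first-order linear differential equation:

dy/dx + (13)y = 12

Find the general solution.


P(x) = 13, Q(x) = 12; integrating factor μ = e^(13x).
(μ y)' = 12e^(13x) ⇒ μ y = (12/13)e^(13x) + C.
Divide by μ: y = 12/13 + Ce^(-13x).


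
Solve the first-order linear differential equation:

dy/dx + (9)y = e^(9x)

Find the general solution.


P(x) = 9 ⇒ μ = e^(9x).
(μ y)' = e^(18x) ⇒ μ y = (1/18)e^(18x) + C.
Divide by μ: y = (1/18)e^(9x) + Ce^(-9x).


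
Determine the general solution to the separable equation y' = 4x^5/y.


Separate variables: y dy = 4x^5 dx.
Integrate both sides: y²/2 = (2/3)x^6 + C₀.
Multiply by 2: y² = (4/3)x^6 + C.


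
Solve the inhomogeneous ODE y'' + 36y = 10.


Homogeneous part: r² + 36 = 0 ⇒ r = ±6i, so y_h = C₁cos(6x) + C₂sin(6x).
Try constant y_p = A; plug in: 36A = 10 ⇒ A = 5/18.
General solution: y = C₁cos(6x) + C₂sin(6x) + 5/18.


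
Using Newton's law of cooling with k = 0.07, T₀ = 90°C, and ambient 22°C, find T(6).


Newton's law: dT/dt = -k(T - T_a) has solution T(t) = T_a + (T₀ - T_a)e^(-kt).
Plug in T_a = 22, T₀ = 90, k = 0.07, t = 6: T(6) = 22 + (68)e^(-0.42) ≈ 66.7°C.


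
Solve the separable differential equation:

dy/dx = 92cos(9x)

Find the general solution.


g(y) = 1, so integrate directly: y = ∫ 92cos(9x) dx = (92/9)sin(9x) + C.


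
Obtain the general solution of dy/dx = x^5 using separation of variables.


Integrate both sides with respect to x: y = ∫ x^5 dx = (1/6)x^6 + C.


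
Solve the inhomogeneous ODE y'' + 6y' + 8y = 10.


Characteristic roots of r² + 6r + 8 = 0 are -4, -2.
y_h = C₁e^(-4x) + C₂e^(-2x).
Constant forcing; try y_p = A. Then 8A = 10 ⇒ A = 5/4.
General solution: y = C₁e^(-4x) + C₂e^(-2x) + 5/4.
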